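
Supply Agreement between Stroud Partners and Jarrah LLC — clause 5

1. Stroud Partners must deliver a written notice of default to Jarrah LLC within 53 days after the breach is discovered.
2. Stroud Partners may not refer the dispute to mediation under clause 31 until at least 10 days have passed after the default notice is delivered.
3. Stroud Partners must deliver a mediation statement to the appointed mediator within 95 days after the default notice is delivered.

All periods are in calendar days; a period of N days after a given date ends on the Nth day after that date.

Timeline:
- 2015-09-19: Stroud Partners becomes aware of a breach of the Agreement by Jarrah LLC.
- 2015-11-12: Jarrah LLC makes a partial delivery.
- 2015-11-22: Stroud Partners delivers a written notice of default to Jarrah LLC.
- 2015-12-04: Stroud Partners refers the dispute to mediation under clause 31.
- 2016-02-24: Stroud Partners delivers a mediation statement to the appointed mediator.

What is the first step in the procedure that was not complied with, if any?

(1) due by 2015-09-19 + 53 days = 2015-11-11; not done until 2015-11-22, 11 days after the deadline.

Step 1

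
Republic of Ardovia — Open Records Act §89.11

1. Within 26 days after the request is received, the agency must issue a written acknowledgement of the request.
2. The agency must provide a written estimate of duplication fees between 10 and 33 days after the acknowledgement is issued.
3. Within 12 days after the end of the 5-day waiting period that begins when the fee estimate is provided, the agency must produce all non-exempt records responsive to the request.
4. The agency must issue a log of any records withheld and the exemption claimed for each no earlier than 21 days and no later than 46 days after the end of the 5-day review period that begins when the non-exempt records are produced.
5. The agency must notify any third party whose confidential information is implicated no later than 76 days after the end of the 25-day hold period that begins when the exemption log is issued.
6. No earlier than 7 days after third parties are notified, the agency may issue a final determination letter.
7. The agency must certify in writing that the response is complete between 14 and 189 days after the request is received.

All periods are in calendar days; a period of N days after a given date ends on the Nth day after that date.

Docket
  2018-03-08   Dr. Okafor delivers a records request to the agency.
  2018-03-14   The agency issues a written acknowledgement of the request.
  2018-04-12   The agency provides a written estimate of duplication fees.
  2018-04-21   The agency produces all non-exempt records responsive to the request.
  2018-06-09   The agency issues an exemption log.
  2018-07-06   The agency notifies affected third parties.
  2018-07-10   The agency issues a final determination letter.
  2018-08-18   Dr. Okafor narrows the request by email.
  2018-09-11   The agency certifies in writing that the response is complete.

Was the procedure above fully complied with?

No

(1) due by 2018-03-08 + 26 days = 2018-04-03; completed 2018-03-14, before the deadline.
(2) the permitted window runs from 2018-03-14 + 10 = 2018-03-24 to 2018-03-14 + 33 = 2018-04-16; done 2018-04-12, which is between those dates.
(3) due by 2018-04-17 + 12 days = 2018-04-29; completed 2018-04-21, before the deadline.
(4) the permitted window runs from 2018-04-26 + 21 = 2018-05-17 to 2018-04-26 + 46 = 2018-06-11; done 2018-06-09, which is between those dates.
(5) due by 2018-07-04 + 76 days = 2018-09-18; 2018-07-06 is within that limit.
(6) permitted from 2018-07-06 + 7 days = 2018-07-13 onward; 2018-07-10 is 3 days before the earliest permitted date.
Later steps need not be reached.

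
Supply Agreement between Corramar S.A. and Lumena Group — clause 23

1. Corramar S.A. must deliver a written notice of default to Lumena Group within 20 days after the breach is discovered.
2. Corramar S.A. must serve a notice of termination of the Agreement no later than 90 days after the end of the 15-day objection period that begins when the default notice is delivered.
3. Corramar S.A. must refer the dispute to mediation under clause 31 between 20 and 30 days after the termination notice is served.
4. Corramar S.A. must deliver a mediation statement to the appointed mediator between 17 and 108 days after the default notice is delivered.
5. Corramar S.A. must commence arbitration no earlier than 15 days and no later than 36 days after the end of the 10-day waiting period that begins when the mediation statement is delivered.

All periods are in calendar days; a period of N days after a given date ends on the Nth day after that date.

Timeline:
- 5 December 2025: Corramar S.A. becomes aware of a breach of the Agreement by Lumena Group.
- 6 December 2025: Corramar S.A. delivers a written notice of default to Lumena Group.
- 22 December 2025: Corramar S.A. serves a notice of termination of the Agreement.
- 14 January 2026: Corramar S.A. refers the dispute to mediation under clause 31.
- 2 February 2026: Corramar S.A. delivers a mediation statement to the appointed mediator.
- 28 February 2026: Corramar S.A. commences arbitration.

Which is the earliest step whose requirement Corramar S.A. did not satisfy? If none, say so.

Step 1: 20 days after 5 December 2025 (when the breach is discovered) is 25 December 2025; completed 6 December 2025, before the deadline.
Step 2: 90 days after 21 December 2025 (end of the 15-day objection period, which began when the default notice is delivered on 6 December 2025) is 21 March 2026; completed 22 December 2025, before the deadline.
Step 3: the window is 20–30 days after 22 December 2025 (when the termination notice is served), so 11 January 2026 through 21 January 2026; done 14 January 2026 — within the window.
Step 4: the window is 17–108 days after 6 December 2025 (when the default notice is delivered), so 23 December 2025 through 24 March 2026; done 2 February 2026 — within the window.
Step 5: the window is 15–36 days after 12 February 2026 (end of the 10-day waiting period, which began when the mediation statement is delivered on 2 February 2026), so 27 February 2026 through 20 March 2026; done 28 February 2026, which is between those dates.

None — every step was satisfied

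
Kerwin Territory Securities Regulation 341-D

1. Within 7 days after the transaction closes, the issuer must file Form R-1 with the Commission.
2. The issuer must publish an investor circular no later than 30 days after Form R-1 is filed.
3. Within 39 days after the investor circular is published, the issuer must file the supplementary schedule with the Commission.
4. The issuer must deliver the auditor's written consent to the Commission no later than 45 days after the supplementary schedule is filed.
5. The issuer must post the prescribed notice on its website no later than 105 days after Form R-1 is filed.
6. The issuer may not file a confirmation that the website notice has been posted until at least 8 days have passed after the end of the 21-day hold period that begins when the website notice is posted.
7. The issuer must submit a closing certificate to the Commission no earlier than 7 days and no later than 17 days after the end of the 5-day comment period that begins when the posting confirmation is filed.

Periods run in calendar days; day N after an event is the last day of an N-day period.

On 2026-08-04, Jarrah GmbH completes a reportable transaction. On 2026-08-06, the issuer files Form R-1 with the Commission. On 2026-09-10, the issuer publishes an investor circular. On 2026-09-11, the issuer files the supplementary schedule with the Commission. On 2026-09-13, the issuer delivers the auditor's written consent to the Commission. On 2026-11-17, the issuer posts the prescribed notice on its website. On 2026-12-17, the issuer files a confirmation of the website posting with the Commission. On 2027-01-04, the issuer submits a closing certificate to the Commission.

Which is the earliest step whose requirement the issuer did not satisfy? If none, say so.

Step 1 — counting 7 days from 2026-08-04 (when the transaction closes) gives a deadline of 2026-08-11; 2026-08-06 is within that limit.
Step 2 — counting 30 days from 2026-08-06 (when Form R-1 is filed) gives a deadline of 2026-09-05; 2026-09-10 misses that deadline by 5 days.

Step 2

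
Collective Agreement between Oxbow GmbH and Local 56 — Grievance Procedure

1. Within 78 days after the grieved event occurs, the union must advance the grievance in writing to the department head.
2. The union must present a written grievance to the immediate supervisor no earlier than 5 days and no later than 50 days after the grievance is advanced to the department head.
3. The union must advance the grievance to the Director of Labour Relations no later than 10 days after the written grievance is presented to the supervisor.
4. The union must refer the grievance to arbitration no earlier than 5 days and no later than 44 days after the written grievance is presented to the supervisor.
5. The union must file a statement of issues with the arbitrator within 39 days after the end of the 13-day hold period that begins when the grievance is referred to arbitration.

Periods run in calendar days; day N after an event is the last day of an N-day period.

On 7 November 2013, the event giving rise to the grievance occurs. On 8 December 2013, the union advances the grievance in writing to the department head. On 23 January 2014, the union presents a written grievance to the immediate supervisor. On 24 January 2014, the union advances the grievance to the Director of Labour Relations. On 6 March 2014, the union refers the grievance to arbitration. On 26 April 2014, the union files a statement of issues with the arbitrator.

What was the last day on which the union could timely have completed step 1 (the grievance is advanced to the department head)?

Step 1 runs from 7 November 2013, when the grieved event occurs. 78 days after 7 November 2013 is 24 January 2014.

24 January 2014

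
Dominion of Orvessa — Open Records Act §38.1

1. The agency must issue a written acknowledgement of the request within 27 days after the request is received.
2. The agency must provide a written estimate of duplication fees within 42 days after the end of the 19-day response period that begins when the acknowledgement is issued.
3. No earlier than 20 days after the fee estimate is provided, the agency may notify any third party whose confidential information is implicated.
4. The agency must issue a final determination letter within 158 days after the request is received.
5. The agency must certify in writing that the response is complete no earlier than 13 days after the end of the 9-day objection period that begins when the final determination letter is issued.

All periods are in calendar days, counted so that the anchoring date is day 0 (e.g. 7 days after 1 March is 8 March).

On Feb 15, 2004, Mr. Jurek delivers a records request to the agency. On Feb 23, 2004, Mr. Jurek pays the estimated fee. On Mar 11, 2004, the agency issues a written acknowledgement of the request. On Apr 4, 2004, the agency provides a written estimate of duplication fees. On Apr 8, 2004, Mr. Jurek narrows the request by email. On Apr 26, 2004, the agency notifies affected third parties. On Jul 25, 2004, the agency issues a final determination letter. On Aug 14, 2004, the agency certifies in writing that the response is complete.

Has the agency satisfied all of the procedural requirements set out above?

Step 1 — counting 27 days from Feb 15, 2004 (when the request is received) gives a deadline of Mar 13, 2004; Mar 11, 2004 is within that limit.
Step 2 — counting 42 days from Mar 30, 2004 (end of the 19-day response period, which began when the acknowledgement is issued on Mar 11, 2004) gives a deadline of May 11, 2004; Apr 4, 2004 is within that limit.
Step 3 — must wait 20 days from Apr 4, 2004 (when the fee estimate is provided), so not before Apr 24, 2004; done Apr 26, 2004, after the minimum wait.
Step 4 — counting 158 days from Feb 15, 2004 (when the request is received) gives a deadline of Jul 22, 2004; done Jul 25, 2004 — 3 days late.
No need to go further; step 4 was not satisfied.

No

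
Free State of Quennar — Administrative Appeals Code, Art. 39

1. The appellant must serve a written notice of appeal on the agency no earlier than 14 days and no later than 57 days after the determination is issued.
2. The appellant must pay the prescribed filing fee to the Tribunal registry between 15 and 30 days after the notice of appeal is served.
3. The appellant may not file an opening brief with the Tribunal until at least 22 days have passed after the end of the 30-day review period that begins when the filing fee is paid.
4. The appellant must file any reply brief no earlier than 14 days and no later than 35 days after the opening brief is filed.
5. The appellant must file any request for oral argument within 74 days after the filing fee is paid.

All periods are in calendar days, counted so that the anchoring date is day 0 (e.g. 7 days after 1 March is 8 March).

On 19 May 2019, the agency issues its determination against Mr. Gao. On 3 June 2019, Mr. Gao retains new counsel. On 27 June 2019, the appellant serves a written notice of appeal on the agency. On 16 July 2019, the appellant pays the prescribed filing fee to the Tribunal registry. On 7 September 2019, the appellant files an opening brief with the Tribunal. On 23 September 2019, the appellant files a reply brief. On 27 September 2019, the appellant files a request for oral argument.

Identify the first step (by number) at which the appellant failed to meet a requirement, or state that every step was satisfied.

(1) the permitted window runs from 19 May 2019 + 14 = 2 June 2019 to 19 May 2019 + 57 = 15 July 2019; done 27 June 2019 — within the window.
(2) the permitted window runs from 27 June 2019 + 15 = 12 July 2019 to 27 June 2019 + 30 = 27 July 2019; done 16 July 2019 — within the window.
(3) permitted from 15 August 2019 + 22 days = 6 September 2019 onward; done 7 September 2019 — permitted.
(4) the permitted window runs from 7 September 2019 + 14 = 21 September 2019 to 7 September 2019 + 35 = 12 October 2019; 23 September 2019 falls inside that range.
(5) due by 16 July 2019 + 74 days = 28 September 2019; completed 27 September 2019, before the deadline.

None — every step was satisfied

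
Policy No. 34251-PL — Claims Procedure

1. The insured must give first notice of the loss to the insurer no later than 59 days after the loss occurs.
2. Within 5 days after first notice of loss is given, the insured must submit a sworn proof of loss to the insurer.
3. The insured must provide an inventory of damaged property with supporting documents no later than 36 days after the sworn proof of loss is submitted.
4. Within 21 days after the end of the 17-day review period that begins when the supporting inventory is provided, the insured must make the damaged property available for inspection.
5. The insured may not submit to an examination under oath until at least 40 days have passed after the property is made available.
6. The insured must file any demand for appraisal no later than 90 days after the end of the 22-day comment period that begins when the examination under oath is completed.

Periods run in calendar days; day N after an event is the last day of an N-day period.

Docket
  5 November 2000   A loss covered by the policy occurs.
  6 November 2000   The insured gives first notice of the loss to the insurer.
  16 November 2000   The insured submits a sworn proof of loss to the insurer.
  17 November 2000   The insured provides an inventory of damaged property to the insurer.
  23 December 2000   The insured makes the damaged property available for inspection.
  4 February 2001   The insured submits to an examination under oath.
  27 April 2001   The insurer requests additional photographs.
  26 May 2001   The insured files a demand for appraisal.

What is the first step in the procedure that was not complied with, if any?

Step 2

Step 1: 59 days after 5 November 2000 (when the loss occurs) is 3 January 2001; completed 6 November 2000, before the deadline.
Step 2: 5 days after 6 November 2000 (when first notice of loss is given) is 11 November 2000; not done until 16 November 2000, 5 days after the deadline.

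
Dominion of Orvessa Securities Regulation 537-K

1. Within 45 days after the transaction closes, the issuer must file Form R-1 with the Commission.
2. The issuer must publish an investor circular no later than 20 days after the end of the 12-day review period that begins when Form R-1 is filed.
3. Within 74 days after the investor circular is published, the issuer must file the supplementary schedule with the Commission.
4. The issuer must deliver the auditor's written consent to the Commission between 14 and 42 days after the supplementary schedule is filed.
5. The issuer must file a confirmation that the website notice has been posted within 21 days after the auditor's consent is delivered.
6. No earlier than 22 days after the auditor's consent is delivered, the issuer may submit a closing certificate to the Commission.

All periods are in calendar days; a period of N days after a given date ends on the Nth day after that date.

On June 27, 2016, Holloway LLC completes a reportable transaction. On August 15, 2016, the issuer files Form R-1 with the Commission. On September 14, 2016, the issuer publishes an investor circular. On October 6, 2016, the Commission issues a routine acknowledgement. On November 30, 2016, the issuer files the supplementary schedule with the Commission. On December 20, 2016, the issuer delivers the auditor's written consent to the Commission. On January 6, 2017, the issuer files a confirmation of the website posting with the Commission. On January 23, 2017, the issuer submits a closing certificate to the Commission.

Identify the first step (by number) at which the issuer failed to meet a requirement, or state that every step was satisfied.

Step 1

Step 1 — counting 45 days from June 27, 2016 (when the transaction closes) gives a deadline of August 11, 2016; done August 15, 2016 — 4 days late.
That is the first point of non-compliance.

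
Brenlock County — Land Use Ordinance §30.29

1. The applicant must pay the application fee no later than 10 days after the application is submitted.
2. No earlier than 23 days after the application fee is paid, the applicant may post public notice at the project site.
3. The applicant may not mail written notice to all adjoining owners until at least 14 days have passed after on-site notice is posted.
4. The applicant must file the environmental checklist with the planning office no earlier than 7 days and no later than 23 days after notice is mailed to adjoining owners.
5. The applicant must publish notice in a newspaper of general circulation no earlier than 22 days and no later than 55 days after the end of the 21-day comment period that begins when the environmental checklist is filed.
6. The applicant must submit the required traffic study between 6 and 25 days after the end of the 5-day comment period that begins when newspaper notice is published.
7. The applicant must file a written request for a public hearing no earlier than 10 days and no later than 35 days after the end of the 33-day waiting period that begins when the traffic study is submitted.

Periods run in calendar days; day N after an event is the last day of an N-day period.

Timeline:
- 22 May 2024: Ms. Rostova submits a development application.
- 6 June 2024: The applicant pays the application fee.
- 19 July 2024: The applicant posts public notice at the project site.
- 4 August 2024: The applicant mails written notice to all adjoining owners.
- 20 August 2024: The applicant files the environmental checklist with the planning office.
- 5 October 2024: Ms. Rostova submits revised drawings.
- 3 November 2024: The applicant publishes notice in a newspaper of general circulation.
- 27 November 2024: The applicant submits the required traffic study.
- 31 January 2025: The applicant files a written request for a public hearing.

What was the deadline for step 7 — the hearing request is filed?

3 February 2025

The traffic study is submitted on 27 November 2024; the 33-day waiting period therefore ends 30 December 2024, and step 7 runs from that date. The window is 10–35 days after 30 December 2024; it closes on 3 February 2025.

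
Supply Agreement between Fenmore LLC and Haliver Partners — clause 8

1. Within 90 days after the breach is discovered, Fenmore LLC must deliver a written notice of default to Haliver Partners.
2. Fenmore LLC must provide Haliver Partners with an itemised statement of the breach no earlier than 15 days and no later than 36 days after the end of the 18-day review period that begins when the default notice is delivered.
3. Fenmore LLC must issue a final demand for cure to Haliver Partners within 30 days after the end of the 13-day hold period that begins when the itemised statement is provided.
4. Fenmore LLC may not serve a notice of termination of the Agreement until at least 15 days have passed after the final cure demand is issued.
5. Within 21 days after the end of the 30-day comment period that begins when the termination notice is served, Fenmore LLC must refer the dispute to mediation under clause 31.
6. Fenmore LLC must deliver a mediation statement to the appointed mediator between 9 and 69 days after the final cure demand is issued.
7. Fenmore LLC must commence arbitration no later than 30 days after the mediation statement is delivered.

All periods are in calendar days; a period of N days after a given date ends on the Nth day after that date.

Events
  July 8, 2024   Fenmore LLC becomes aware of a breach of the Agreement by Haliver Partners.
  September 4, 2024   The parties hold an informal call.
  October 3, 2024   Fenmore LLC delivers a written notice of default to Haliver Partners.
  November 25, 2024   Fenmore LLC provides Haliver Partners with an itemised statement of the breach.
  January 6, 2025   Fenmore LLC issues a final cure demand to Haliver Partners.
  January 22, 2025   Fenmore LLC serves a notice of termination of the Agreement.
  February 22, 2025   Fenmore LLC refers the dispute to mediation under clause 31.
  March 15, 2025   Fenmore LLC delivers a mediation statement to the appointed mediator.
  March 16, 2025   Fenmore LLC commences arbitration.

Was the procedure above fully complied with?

Yes

(1) due by July 8, 2024 + 90 days = October 6, 2024; done October 3, 2024 — timely.
(2) the permitted window runs from October 21, 2024 + 15 = November 5, 2024 to October 21, 2024 + 36 = November 26, 2024; November 25, 2024 falls inside that range.
(3) due by December 8, 2024 + 30 days = January 7, 2025; completed January 6, 2025, before the deadline.
(4) permitted from January 6, 2025 + 15 days = January 21, 2025 onward; done January 22, 2025 — permitted.
(5) due by February 21, 2025 + 21 days = March 14, 2025; completed February 22, 2025, before the deadline.
(6) the permitted window runs from January 6, 2025 + 9 = January 15, 2025 to January 6, 2025 + 69 = March 16, 2025; March 15, 2025 falls inside that range.
(7) due by March 15, 2025 + 30 days = April 14, 2025; March 16, 2025 is within that limit.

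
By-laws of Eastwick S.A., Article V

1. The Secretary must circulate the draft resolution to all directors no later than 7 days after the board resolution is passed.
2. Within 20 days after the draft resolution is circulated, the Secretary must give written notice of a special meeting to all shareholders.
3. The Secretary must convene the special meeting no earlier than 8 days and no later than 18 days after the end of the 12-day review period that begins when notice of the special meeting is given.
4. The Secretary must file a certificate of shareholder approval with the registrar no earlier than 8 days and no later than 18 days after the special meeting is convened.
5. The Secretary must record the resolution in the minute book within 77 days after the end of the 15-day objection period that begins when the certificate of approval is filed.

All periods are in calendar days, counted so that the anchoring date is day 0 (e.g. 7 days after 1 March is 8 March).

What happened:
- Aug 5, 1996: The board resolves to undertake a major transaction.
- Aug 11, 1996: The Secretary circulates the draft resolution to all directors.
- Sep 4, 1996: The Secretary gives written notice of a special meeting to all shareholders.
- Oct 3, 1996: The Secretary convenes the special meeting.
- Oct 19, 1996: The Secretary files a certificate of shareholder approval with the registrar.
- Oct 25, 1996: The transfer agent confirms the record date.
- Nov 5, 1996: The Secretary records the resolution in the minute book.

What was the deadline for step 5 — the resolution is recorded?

The certificate of approval is filed on Oct 19, 1996; the 15-day objection period therefore ends Nov 3, 1996, and step 5 runs from that date. 77 days after Nov 3, 1996 is Jan 19, 1997.

Jan 19, 1997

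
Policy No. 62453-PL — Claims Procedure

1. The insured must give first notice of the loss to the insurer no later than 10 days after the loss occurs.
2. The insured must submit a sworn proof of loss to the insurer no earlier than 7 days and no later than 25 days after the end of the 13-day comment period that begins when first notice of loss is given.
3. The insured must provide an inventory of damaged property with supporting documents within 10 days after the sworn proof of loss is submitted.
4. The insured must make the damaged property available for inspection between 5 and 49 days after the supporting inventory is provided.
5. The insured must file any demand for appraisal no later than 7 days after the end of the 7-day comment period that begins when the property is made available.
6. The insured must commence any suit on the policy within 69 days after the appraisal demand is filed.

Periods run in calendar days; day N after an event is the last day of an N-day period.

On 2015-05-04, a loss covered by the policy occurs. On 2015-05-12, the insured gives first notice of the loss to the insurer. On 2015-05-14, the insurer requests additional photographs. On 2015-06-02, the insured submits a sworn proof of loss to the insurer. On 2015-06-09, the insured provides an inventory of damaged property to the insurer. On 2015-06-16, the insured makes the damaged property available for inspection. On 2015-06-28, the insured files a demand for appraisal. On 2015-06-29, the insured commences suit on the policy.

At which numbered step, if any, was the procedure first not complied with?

Step 1: 10 days after 2015-05-04 (when the loss occurs) is 2015-05-14; done 2015-05-12 — timely.
Step 2: the window is 7–25 days after 2015-05-25 (end of the 13-day comment period, which began when first notice of loss is given on 2015-05-12), so 2015-06-01 through 2015-06-19; 2015-06-02 falls inside that range.
Step 3: 10 days after 2015-06-02 (when the sworn proof of loss is submitted) is 2015-06-12; completed 2015-06-09, before the deadline.
Step 4: the window is 5–49 days after 2015-06-09 (when the supporting inventory is provided), so 2015-06-14 through 2015-07-28; done 2015-06-16 — within the window.
Step 5: 7 days after 2015-06-23 (end of the 7-day comment period, which began when the property is made available on 2015-06-16) is 2015-06-30; completed 2015-06-28, before the deadline.
Step 6: 69 days after 2015-06-28 (when the appraisal demand is filed) is 2015-09-05; completed 2015-06-29, before the deadline.

None — every step was satisfied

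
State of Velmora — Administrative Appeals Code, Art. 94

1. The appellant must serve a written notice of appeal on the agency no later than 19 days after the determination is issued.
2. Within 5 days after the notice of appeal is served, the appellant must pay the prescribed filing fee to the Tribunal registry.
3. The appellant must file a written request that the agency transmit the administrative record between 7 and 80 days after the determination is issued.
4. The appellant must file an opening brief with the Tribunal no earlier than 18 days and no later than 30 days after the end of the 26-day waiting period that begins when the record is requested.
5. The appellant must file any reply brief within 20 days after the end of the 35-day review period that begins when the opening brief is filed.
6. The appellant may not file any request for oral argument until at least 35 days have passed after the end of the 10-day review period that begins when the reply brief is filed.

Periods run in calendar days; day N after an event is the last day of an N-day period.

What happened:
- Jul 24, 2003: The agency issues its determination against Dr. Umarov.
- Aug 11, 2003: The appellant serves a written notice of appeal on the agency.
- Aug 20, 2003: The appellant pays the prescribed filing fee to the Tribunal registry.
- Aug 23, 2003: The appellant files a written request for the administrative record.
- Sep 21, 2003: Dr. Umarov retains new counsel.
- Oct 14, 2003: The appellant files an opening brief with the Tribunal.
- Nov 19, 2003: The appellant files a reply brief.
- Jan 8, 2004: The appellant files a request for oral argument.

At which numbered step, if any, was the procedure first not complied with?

Step 1: 19 days after Jul 24, 2003 (when the determination is issued) is Aug 12, 2003; Aug 11, 2003 is within that limit.
Step 2: 5 days after Aug 11, 2003 (when the notice of appeal is served) is Aug 16, 2003; done Aug 20, 2003 — 4 days late.

Step 2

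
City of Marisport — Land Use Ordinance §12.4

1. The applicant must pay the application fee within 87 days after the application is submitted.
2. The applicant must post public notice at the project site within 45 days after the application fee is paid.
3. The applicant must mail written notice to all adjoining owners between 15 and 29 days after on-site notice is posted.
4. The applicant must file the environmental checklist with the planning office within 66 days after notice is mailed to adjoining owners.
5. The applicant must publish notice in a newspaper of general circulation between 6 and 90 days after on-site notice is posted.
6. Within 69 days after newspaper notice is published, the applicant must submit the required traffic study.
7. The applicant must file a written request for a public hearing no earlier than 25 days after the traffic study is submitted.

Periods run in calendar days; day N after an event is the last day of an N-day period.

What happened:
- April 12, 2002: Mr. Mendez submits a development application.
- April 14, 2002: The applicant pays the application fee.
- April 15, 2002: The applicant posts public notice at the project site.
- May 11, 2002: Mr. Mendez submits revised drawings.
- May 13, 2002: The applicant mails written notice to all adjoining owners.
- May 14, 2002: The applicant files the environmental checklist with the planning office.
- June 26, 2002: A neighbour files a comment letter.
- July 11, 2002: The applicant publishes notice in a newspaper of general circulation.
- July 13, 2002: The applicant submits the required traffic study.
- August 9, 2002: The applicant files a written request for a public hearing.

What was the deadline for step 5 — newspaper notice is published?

Step 5 runs from April 15, 2002, when on-site notice is posted. The window is 6–90 days after April 15, 2002; it closes on July 14, 2002.

July 14, 2002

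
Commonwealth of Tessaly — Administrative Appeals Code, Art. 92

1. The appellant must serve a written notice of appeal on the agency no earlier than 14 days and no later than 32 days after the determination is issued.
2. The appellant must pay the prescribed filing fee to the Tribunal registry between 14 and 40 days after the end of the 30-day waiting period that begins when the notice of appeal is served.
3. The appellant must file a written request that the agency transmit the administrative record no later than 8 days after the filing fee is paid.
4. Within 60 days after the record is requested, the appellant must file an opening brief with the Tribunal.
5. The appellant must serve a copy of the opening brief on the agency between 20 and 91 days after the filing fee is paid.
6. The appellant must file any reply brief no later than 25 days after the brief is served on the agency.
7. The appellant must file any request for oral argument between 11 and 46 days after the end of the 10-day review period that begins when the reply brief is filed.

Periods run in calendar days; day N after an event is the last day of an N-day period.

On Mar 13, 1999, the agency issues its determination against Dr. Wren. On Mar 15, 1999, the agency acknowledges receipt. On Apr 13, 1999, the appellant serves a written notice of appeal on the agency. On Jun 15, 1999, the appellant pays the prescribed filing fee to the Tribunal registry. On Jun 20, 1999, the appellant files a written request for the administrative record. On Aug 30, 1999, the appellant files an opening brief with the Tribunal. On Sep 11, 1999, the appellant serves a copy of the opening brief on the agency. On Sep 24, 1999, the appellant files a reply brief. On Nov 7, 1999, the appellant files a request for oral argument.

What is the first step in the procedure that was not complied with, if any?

Step 4

(1) the permitted window runs from Mar 13, 1999 + 14 = Mar 27, 1999 to Mar 13, 1999 + 32 = Apr 14, 1999; done Apr 13, 1999, which is between those dates.
(2) the permitted window runs from May 13, 1999 + 14 = May 27, 1999 to May 13, 1999 + 40 = Jun 22, 1999; Jun 15, 1999 falls inside that range.
(3) due by Jun 15, 1999 + 8 days = Jun 23, 1999; Jun 20, 1999 is within that limit.
(4) due by Jun 20, 1999 + 60 days = Aug 19, 1999; not done until Aug 30, 1999, 11 days after the deadline.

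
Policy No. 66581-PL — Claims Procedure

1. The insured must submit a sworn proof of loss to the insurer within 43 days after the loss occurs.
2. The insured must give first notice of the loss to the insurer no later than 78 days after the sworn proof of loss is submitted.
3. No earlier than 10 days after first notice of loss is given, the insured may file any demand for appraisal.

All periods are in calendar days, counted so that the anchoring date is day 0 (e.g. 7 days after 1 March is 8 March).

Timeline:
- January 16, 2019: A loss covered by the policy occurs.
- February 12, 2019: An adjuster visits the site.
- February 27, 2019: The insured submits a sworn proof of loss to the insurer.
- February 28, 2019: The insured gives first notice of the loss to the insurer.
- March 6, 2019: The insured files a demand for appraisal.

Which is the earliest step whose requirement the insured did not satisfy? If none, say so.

(1) due by January 16, 2019 + 43 days = February 28, 2019; done February 27, 2019 — timely.
(2) due by February 27, 2019 + 78 days = May 16, 2019; completed February 28, 2019, before the deadline.
(3) permitted from February 28, 2019 + 10 days = March 10, 2019 onward; March 6, 2019 is 4 days before the earliest permitted date.
No need to go further; step 3 was not satisfied.

Step 3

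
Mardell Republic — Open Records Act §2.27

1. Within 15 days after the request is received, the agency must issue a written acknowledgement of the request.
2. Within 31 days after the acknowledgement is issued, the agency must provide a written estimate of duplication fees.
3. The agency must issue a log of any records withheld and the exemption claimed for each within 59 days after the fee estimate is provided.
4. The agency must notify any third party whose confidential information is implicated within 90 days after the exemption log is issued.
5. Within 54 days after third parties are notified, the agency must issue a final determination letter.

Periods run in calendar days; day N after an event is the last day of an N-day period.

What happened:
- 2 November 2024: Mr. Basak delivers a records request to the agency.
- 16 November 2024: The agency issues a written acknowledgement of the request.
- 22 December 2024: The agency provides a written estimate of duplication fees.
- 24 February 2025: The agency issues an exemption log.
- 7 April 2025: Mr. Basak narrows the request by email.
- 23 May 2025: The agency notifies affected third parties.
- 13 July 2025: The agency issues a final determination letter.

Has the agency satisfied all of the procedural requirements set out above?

Step 1: 15 days after 2 November 2024 (when the request is received) is 17 November 2024; done 16 November 2024 — timely.
Step 2: 31 days after 16 November 2024 (when the acknowledgement is issued) is 17 December 2024; done 22 December 2024 — 5 days late.

No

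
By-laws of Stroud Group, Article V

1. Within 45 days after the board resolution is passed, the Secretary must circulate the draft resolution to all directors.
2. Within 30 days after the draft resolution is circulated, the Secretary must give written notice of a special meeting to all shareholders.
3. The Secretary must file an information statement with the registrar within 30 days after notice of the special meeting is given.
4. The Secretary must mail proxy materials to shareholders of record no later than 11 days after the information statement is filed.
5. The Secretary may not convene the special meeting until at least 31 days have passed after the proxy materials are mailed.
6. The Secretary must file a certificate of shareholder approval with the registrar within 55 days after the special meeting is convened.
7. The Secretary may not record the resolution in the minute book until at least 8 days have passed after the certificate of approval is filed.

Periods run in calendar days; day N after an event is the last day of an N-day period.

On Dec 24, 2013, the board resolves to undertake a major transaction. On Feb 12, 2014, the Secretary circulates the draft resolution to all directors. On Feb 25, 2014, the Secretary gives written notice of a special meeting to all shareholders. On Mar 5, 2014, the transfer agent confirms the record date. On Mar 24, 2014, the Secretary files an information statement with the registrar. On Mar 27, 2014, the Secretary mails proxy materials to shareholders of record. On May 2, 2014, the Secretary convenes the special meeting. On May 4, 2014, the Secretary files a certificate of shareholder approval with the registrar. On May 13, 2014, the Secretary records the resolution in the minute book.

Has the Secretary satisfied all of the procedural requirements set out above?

(1) due by Dec 24, 2013 + 45 days = Feb 7, 2014; Feb 12, 2014 misses that deadline by 5 days.
The analysis stops there.

No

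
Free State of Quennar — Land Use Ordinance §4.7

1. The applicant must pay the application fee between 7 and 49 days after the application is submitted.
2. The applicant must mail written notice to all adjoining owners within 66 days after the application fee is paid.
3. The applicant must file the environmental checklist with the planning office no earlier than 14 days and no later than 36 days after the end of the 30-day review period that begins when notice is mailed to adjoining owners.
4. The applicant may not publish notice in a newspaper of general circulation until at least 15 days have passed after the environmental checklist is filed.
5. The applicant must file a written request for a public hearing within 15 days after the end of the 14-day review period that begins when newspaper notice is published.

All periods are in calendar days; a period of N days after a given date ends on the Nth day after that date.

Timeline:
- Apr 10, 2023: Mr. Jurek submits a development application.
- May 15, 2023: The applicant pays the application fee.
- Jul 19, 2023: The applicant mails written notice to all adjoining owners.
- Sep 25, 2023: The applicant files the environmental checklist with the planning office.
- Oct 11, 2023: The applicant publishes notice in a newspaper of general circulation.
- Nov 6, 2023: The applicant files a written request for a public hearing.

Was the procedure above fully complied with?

No

Step 1 — 7 and 49 days from Apr 10, 2023 (when the application is submitted) are Apr 17, 2023 and May 29, 2023 respectively; May 15, 2023 falls inside that range.
Step 2 — counting 66 days from May 15, 2023 (when the application fee is paid) gives a deadline of Jul 20, 2023; completed Jul 19, 2023, before the deadline.
Step 3 — 14 and 36 days from Aug 18, 2023 (end of the 30-day review period, which began when notice is mailed to adjoining owners on Jul 19, 2023) are Sep 1, 2023 and Sep 23, 2023 respectively; done Sep 25, 2023 — 2 days after the window closed.
That is the first point of non-compliance.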